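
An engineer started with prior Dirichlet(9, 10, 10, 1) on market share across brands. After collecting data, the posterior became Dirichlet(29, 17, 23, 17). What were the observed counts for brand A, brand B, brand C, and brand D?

counts (20, 7, 13, 16)

For a Dirichlet(α) prior with multinomial counts c, the posterior is Dirichlet(α + c) componentwise.
Counts are posterior − prior componentwise: 29−9=20, 17−10=7, 23−10=13, 17−1=16.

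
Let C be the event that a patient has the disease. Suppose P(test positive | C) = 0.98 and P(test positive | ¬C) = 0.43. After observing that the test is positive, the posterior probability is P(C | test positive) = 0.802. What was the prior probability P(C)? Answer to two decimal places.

P(C) = 0.64

In odds form, posterior odds = prior odds × likelihood ratio, so prior odds = posterior odds ÷ LR.
Posterior odds = 0.802/(1−0.802) = 4.0505. LR = 0.98/0.43 = 2.2791.
Prior odds = 4.0505/2.2791 = 1.7772, so P(C) = 1.7772/(1+1.7772) ≈ 0.64.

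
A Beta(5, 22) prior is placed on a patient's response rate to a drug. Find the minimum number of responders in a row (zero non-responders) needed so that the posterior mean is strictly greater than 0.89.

k = 174

After k responders and 0 non-responders the posterior is Beta(5+k, 22), with mean (5+k)/(5+22+k).
Set (5+k)/(27+k) > 0.89 and solve: k > (0.89·27 − 5)/(1 − 0.89) = 173.000.
The smallest integer exceeding 173.000 is 174.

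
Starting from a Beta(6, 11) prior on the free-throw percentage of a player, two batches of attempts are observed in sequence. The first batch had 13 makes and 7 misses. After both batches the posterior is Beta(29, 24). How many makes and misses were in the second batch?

Sequential conjugate updates are equivalent to a single update on the pooled data, so total successes = posterior α − prior α and total failures = posterior β − prior β.
Total across both batches: 29−6=23 makes, 24−11=13 misses.
Subtract the first batch: 23−13=10 makes and 13−7=6 misses.

10 makes and 6 misses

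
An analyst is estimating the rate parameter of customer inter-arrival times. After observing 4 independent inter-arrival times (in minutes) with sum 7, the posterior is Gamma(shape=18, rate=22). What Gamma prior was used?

For an exponential likelihood with a Gamma(α, β) prior on the rate, n observations with total T give posterior Gamma(α+n, β+T).
So α = 18 − 4 = 14 and β = 22 − 7 = 15.

Gamma(shape=14, rate=15)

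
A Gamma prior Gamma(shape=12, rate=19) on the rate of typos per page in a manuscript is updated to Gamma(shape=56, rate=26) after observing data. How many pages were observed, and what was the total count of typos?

n = 7 pages with total 44 typos

Gamma–Poisson conjugacy: posterior shape = α + Σxᵢ, posterior rate = β + n.
Matching: Σxᵢ = 56 − 12 = 44 and n = 26 − 19 = 7.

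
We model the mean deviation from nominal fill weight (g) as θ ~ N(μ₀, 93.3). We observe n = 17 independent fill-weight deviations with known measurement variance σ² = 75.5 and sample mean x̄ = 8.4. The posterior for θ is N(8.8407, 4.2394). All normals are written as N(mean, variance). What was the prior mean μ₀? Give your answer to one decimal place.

The posterior mean is a precision-weighted average: μ_n = (τ₀μ₀ + τ_data·x̄)/(τ₀+τ_data), with τ₀=1/σ₀² and τ_data=n/σ².
Here τ₀ = 1/93.3 = 0.010718 and τ_data = 17/75.5 = 0.225166, so τ_n = 0.235884.
Rearranging for μ₀: μ₀ = (μ_n·τ_n − τ_data·x̄)/τ₀ = (8.8407·0.235884 − 0.225166·8.4) / 0.010718 = 0.193985/0.010718 ≈ 18.1.

μ₀ = 18.1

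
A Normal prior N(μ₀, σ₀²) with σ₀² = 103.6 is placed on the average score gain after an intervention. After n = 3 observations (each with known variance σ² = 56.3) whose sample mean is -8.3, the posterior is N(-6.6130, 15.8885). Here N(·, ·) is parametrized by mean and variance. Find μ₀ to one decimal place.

The posterior mean is a precision-weighted average: μ_n = (τ₀μ₀ + τ_data·x̄)/(τ₀+τ_data), with τ₀=1/σ₀² and τ_data=n/σ².
Here τ₀ = 1/103.6 = 0.009653 and τ_data = 3/56.3 = 0.053286, so τ_n = 0.062939.
Rearranging for μ₀: μ₀ = (μ_n·τ_n − τ_data·x̄)/τ₀ = (-6.6130·0.062939 − 0.053286·-8.3) / 0.009653 = 0.026058/0.009653 ≈ 2.7.

μ₀ = 2.7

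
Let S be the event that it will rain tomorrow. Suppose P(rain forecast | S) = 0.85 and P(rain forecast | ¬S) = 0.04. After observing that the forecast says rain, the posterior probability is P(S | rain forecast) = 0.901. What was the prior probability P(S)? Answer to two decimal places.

P(S) = 0.30

In odds form, posterior odds = prior odds × likelihood ratio, so prior odds = posterior odds ÷ LR.
Posterior odds = 0.901/(1−0.901) = 9.1010. LR = 0.85/0.04 = 21.2500.
Prior odds = 9.1010/21.2500 = 0.4283, so P(S) = 0.4283/(1+0.4283) ≈ 0.30.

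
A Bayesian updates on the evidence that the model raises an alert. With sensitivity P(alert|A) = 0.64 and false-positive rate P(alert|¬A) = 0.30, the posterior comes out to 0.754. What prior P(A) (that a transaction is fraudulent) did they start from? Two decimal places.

P(A) = 0.59

In odds form, posterior odds = prior odds × likelihood ratio, so prior odds = posterior odds ÷ LR.
Posterior odds = 0.754/(1−0.754) = 3.0650. LR = 0.64/0.30 = 2.1333.
Prior odds = 3.0650/2.1333 = 1.4367, so P(A) = 1.4367/(1+1.4367) ≈ 0.59.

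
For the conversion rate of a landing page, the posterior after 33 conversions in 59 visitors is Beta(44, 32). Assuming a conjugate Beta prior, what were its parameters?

Beta is conjugate to the binomial likelihood: posterior = Beta(α+s, β+f).
Subtract the data counts: 44−33=11, 32−26=6.

Beta(11, 6)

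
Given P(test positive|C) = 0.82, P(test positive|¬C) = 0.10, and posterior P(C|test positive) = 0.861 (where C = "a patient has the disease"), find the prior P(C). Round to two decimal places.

Bayes' rule in odds form gives O(C|E) = O(C)·[P(E|C)/P(E|¬C)], hence O(C) = O(C|E)/LR.
Posterior odds = 0.861/(1−0.861) = 6.1942. LR = 0.82/0.10 = 8.2000.
Prior odds = 6.1942/8.2000 = 0.7554, so P(C) = 0.7554/(1+0.7554) ≈ 0.43.

P(C) = 0.43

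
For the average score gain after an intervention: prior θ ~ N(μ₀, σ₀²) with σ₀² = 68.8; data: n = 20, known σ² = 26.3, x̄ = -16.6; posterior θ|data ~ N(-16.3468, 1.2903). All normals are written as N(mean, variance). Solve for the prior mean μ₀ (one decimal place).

μ₀ = -3.1

The posterior mean is a precision-weighted average: μ_n = (τ₀μ₀ + τ_data·x̄)/(τ₀+τ_data), with τ₀=1/σ₀² and τ_data=n/σ².
Here τ₀ = 1/68.8 = 0.014535 and τ_data = 20/26.3 = 0.760456, so τ_n = 0.774991.
Rearranging for μ₀: μ₀ = (μ_n·τ_n − τ_data·x̄)/τ₀ = (-16.3468·0.774991 − 0.760456·-16.6) / 0.014535 = -0.045053/0.014535 ≈ -3.1.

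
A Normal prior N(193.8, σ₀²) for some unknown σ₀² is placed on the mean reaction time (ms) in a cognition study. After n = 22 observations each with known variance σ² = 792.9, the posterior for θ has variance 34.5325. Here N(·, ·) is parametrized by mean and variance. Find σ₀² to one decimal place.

Posterior precision equals prior precision plus data precision: 1/σ_n² = 1/σ₀² + n/σ².
So 1/σ₀² = 1/34.5325 − 22/792.9 = 0.028958 − 0.027746 = 0.001212.
Hence σ₀² = 1/0.001212 ≈ 825.1.

σ₀² = 825.1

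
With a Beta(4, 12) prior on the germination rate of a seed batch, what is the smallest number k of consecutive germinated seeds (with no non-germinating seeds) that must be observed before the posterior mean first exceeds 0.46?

k = 7

After k germinated seeds and 0 non-germinating seeds the posterior is Beta(4+k, 12), with mean (4+k)/(4+12+k).
Set (4+k)/(16+k) > 0.46 and solve: k > (0.46·16 − 4)/(1 − 0.46) = 6.222.
The smallest integer exceeding 6.222 is 7, and checking k=7: (11)/(23) = 0.4783 > 0.46.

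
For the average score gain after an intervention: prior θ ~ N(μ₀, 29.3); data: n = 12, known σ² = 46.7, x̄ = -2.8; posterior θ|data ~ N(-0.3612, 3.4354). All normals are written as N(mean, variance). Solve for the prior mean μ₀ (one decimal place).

With known observation variance, the Normal–Normal posterior has precision τ_n = τ₀ + n/σ² and mean μ_n = (τ₀μ₀ + (n/σ²)x̄)/τ_n.
Here τ₀ = 1/29.3 = 0.034130 and τ_data = 12/46.7 = 0.256959, so τ_n = 0.291089.
Rearranging for μ₀: μ₀ = (μ_n·τ_n − τ_data·x̄)/τ₀ = (-0.3612·0.291089 − 0.256959·-2.8) / 0.034130 = 0.614344/0.034130 ≈ 18.0.

μ₀ = 18.0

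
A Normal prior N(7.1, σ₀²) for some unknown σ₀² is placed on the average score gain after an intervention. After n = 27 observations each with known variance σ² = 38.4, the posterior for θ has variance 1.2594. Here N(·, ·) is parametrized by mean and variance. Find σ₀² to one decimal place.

For the Normal–Normal model with known σ², precisions add: τ_n = τ₀ + n/σ².
So 1/σ₀² = 1/1.2594 − 27/38.4 = 0.794029 − 0.703125 = 0.090904.
Hence σ₀² = 1/0.090904 ≈ 11.0.

σ₀² = 11.0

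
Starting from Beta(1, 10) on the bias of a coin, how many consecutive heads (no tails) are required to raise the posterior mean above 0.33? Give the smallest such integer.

k = 4

After k heads and 0 tails the posterior is Beta(1+k, 10), with mean (1+k)/(1+10+k).
Set (1+k)/(11+k) > 0.33 and solve: k > (0.33·11 − 1)/(1 − 0.33) = 3.925.
The smallest integer exceeding 3.925 is 4, and checking k=4: (5)/(15) = 0.3333 > 0.33.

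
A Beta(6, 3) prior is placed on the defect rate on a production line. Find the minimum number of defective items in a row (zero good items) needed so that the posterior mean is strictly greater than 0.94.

k = 42

After k defective items and 0 good items the posterior is Beta(6+k, 3), with mean (6+k)/(6+3+k).
Set (6+k)/(9+k) > 0.94 and solve: k > (0.94·9 − 6)/(1 − 0.94) = 41.000.
The smallest integer exceeding 41.000 is 42.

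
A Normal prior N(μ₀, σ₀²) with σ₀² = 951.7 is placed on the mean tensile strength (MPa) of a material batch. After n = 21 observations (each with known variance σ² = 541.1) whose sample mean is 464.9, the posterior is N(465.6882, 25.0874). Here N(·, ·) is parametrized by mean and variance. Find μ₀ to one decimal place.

With known observation variance, the Normal–Normal posterior has precision τ_n = τ₀ + n/σ² and mean μ_n = (τ₀μ₀ + (n/σ²)x̄)/τ_n.
Here τ₀ = 1/951.7 = 0.001051 and τ_data = 21/541.1 = 0.038810, so τ_n = 0.039861.
Rearranging for μ₀: μ₀ = (μ_n·τ_n − τ_data·x̄)/τ₀ = (465.6882·0.039861 − 0.038810·464.9) / 0.001051 = 0.520028/0.001051 ≈ 494.8.

μ₀ = 494.8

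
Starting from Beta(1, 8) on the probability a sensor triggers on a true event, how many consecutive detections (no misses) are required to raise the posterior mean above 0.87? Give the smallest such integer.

After k detections and 0 misses the posterior is Beta(1+k, 8), with mean (1+k)/(1+8+k).
Set (1+k)/(9+k) > 0.87 and solve: k > (0.87·9 − 1)/(1 − 0.87) = 52.538.
The smallest integer exceeding 52.538 is 53, and checking k=53: (54)/(62) = 0.8710 > 0.87.

k = 53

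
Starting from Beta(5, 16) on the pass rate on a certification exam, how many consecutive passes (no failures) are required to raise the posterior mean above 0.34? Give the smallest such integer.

After k passes and 0 failures the posterior is Beta(5+k, 16), with mean (5+k)/(5+16+k).
Set (5+k)/(21+k) > 0.34 and solve: k > (0.34·21 − 5)/(1 − 0.34) = 3.242.
The smallest integer exceeding 3.242 is 4.

k = 4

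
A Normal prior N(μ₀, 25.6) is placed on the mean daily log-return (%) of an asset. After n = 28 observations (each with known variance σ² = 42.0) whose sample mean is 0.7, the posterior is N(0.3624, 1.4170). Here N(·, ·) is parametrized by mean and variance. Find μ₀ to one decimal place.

μ₀ = -5.4

With known observation variance, the Normal–Normal posterior has precision τ_n = τ₀ + n/σ² and mean μ_n = (τ₀μ₀ + (n/σ²)x̄)/τ_n.
Here τ₀ = 1/25.6 = 0.039062 and τ_data = 28/42.0 = 0.666667, so τ_n = 0.705729.
Rearranging for μ₀: μ₀ = (μ_n·τ_n − τ_data·x̄)/τ₀ = (0.3624·0.705729 − 0.666667·0.7) / 0.039062 = -0.210911/0.039062 ≈ -5.4.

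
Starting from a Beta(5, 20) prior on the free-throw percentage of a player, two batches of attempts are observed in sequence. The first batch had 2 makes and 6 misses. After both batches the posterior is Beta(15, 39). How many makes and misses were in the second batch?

8 makes and 13 misses

Because Beta–binomial updating is additive in the counts, the combined data contributed (α_post−α_prior, β_post−β_prior) successes and failures.
Total across both batches: 15−5=10 makes, 39−20=19 misses.
Subtract the first batch: 10−2=8 makes and 19−6=13 misses.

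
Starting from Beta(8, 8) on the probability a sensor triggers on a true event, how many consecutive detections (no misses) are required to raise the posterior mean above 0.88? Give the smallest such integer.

k = 51

After k detections and 0 misses the posterior is Beta(8+k, 8), with mean (8+k)/(8+8+k).
Set (8+k)/(16+k) > 0.88 and solve: k > (0.88·16 − 8)/(1 − 0.88) = 50.667.
The smallest integer exceeding 50.667 is 51.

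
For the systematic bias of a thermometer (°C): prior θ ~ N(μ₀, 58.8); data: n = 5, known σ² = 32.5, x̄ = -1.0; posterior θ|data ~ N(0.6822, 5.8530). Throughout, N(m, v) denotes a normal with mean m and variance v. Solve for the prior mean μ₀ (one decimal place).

The posterior mean is a precision-weighted average: μ_n = (τ₀μ₀ + τ_data·x̄)/(τ₀+τ_data), with τ₀=1/σ₀² and τ_data=n/σ².
Here τ₀ = 1/58.8 = 0.017007 and τ_data = 5/32.5 = 0.153846, so τ_n = 0.170853.
Rearranging for μ₀: μ₀ = (μ_n·τ_n − τ_data·x̄)/τ₀ = (0.6822·0.170853 − 0.153846·-1.0) / 0.017007 = 0.270402/0.017007 ≈ 15.9.

μ₀ = 15.9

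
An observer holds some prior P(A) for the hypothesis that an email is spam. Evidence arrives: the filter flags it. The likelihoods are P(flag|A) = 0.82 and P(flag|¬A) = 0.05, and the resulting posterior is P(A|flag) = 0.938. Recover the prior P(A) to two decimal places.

In odds form, posterior odds = prior odds × likelihood ratio, so prior odds = posterior odds ÷ LR.
Posterior odds = 0.938/(1−0.938) = 15.1290. LR = 0.82/0.05 = 16.4000.
Prior odds = 15.1290/16.4000 = 0.9225, so P(A) = 0.9225/(1+0.9225) ≈ 0.48.

P(A) = 0.48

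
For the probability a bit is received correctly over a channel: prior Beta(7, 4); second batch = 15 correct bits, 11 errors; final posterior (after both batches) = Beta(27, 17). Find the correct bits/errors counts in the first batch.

5 correct bits and 2 errors

Because Beta–binomial updating is additive in the counts, the combined data contributed (α_post−α_prior, β_post−β_prior) successes and failures.
Total across both batches: 27−7=20 correct bits, 17−4=13 errors.
Subtract the second batch: 20−15=5 correct bits and 13−11=2 errors.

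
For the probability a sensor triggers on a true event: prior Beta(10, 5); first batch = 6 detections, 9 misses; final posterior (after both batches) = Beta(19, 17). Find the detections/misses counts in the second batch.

3 detections and 3 misses

Sequential conjugate updates are equivalent to a single update on the pooled data, so total successes = posterior α − prior α and total failures = posterior β − prior β.
Total across both batches: 19−10=9 detections, 17−5=12 misses.
Subtract the first batch: 9−6=3 detections and 12−9=3 misses.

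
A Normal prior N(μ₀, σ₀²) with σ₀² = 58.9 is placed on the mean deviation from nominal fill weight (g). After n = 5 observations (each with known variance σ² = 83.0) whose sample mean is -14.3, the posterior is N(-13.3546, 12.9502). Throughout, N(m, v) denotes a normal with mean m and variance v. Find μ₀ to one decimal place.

The posterior mean is a precision-weighted average: μ_n = (τ₀μ₀ + τ_data·x̄)/(τ₀+τ_data), with τ₀=1/σ₀² and τ_data=n/σ².
Here τ₀ = 1/58.9 = 0.016978 and τ_data = 5/83.0 = 0.060241, so τ_n = 0.077219.
Rearranging for μ₀: μ₀ = (μ_n·τ_n − τ_data·x̄)/τ₀ = (-13.3546·0.077219 − 0.060241·-14.3) / 0.016978 = -0.169783/0.016978 ≈ -10.0.

μ₀ = -10.0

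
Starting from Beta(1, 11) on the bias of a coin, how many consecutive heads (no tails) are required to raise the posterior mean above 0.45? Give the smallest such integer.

After k heads and 0 tails the posterior is Beta(1+k, 11), with mean (1+k)/(1+11+k).
Set (1+k)/(12+k) > 0.45 and solve: k > (0.45·12 − 1)/(1 − 0.45) = 8.000.
The smallest integer exceeding 8.000 is 9, and checking k=9: (10)/(21) = 0.4762 > 0.45.

k = 9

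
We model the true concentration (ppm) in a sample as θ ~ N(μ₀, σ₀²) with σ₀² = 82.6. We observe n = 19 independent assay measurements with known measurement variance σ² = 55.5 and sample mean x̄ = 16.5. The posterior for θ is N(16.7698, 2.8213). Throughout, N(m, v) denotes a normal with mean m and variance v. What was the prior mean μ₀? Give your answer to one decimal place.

With known observation variance, the Normal–Normal posterior has precision τ_n = τ₀ + n/σ² and mean μ_n = (τ₀μ₀ + (n/σ²)x̄)/τ_n.
Here τ₀ = 1/82.6 = 0.012107 and τ_data = 19/55.5 = 0.342342, so τ_n = 0.354449.
Rearranging for μ₀: μ₀ = (μ_n·τ_n − τ_data·x̄)/τ₀ = (16.7698·0.354449 − 0.342342·16.5) / 0.012107 = 0.295396/0.012107 ≈ 24.4.

μ₀ = 24.4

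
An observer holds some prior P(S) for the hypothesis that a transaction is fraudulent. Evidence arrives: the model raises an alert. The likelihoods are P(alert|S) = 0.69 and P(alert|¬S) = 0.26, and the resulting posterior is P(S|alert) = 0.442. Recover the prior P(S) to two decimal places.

Bayes' rule in odds form gives O(S|E) = O(S)·[P(E|S)/P(E|¬S)], hence O(S) = O(S|E)/LR.
Posterior odds = 0.442/(1−0.442) = 0.7921. LR = 0.69/0.26 = 2.6538.
Prior odds = 0.7921/2.6538 = 0.2985, so P(S) = 0.2985/(1+0.2985) ≈ 0.23.

P(S) = 0.23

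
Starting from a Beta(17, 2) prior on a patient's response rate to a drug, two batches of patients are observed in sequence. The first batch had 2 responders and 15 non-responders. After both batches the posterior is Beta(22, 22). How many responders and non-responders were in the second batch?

Sequential conjugate updates are equivalent to a single update on the pooled data, so total successes = posterior α − prior α and total failures = posterior β − prior β.
Total across both batches: 22−17=5 responders, 22−2=20 non-responders.
Subtract the first batch: 5−2=3 responders and 20−15=5 non-responders.

3 responders and 5 non-responders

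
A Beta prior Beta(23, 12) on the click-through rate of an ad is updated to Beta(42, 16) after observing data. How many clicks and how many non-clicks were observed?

19 clicks and 4 non-clicks

A Beta(α, β) prior with s successes and f failures in binomial data gives a Beta(α+s, β+f) posterior.
Match parameters: s=42−23=19, f=16−12=4.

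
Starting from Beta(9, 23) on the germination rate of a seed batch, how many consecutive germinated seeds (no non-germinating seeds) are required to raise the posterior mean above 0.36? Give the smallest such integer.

k = 4

After k germinated seeds and 0 non-germinating seeds the posterior is Beta(9+k, 23), with mean (9+k)/(9+23+k).
Set (9+k)/(32+k) > 0.36 and solve: k > (0.36·32 − 9)/(1 − 0.36) = 3.938.
The smallest integer exceeding 3.938 is 4.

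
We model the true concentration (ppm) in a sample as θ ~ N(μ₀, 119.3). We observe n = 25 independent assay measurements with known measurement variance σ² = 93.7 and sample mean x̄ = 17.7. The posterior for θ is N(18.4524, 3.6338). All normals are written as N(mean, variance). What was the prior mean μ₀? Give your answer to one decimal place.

The posterior mean is a precision-weighted average: μ_n = (τ₀μ₀ + τ_data·x̄)/(τ₀+τ_data), with τ₀=1/σ₀² and τ_data=n/σ².
Here τ₀ = 1/119.3 = 0.008382 and τ_data = 25/93.7 = 0.266809, so τ_n = 0.275191.
Rearranging for μ₀: μ₀ = (μ_n·τ_n − τ_data·x̄)/τ₀ = (18.4524·0.275191 − 0.266809·17.7) / 0.008382 = 0.355415/0.008382 ≈ 42.4.

μ₀ = 42.4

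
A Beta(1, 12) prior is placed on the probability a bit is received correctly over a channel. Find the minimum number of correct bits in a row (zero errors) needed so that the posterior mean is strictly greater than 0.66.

k = 23

After k correct bits and 0 errors the posterior is Beta(1+k, 12), with mean (1+k)/(1+12+k).
Set (1+k)/(13+k) > 0.66 and solve: k > (0.66·13 − 1)/(1 − 0.66) = 22.294.
The smallest integer exceeding 22.294 is 23.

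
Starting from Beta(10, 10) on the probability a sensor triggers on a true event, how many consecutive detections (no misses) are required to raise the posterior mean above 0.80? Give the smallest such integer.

After k detections and 0 misses the posterior is Beta(10+k, 10), with mean (10+k)/(10+10+k).
Set (10+k)/(20+k) > 0.80 and solve: k > (0.80·20 − 10)/(1 − 0.80) = 30.000.
The smallest integer exceeding 30.000 is 31, and checking k=31: (41)/(51) = 0.8039 > 0.80.

k = 31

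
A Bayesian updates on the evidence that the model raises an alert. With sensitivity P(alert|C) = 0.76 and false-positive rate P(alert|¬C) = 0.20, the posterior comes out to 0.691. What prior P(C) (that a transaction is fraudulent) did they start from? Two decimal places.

Bayes' rule in odds form gives O(C|E) = O(C)·[P(E|C)/P(E|¬C)], hence O(C) = O(C|E)/LR.
Posterior odds = 0.691/(1−0.691) = 2.2362. LR = 0.76/0.20 = 3.8000.
Prior odds = 2.2362/3.8000 = 0.5885, so P(C) = 0.5885/(1+0.5885) ≈ 0.37.

P(C) = 0.37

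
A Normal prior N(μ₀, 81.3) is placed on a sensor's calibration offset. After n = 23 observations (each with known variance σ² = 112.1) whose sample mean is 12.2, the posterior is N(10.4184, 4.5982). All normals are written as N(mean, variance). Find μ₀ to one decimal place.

μ₀ = -19.3

The posterior mean is a precision-weighted average: μ_n = (τ₀μ₀ + τ_data·x̄)/(τ₀+τ_data), with τ₀=1/σ₀² and τ_data=n/σ².
Here τ₀ = 1/81.3 = 0.012300 and τ_data = 23/112.1 = 0.205174, so τ_n = 0.217474.
Rearranging for μ₀: μ₀ = (μ_n·τ_n − τ_data·x̄)/τ₀ = (10.4184·0.217474 − 0.205174·12.2) / 0.012300 = -0.237392/0.012300 ≈ -19.3.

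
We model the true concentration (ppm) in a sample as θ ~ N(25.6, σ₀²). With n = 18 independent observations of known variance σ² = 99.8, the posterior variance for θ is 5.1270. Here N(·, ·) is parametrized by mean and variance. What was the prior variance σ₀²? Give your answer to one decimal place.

Posterior precision equals prior precision plus data precision: 1/σ_n² = 1/σ₀² + n/σ².
So 1/σ₀² = 1/5.1270 − 18/99.8 = 0.195046 − 0.180361 = 0.014685.
Hence σ₀² = 1/0.014685 ≈ 68.1.

σ₀² = 68.1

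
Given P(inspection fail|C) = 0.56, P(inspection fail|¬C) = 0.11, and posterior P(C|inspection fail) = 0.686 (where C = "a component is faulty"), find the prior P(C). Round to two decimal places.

P(C) = 0.30

Bayes' rule in odds form gives O(C|E) = O(C)·[P(E|C)/P(E|¬C)], hence O(C) = O(C|E)/LR.
Posterior odds = 0.686/(1−0.686) = 2.1847. LR = 0.56/0.11 = 5.0909.
Prior odds = 2.1847/5.0909 = 0.4291, so P(C) = 0.4291/(1+0.4291) ≈ 0.30.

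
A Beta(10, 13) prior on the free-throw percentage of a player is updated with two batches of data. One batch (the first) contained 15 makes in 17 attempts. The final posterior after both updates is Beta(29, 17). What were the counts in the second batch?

4 makes and 2 misses

Sequential conjugate updates are equivalent to a single update on the pooled data, so total successes = posterior α − prior α and total failures = posterior β − prior β.
Total across both batches: 29−10=19 makes, 17−13=4 misses.
Subtract the first batch: 19−15=4 makes and 4−2=2 misses.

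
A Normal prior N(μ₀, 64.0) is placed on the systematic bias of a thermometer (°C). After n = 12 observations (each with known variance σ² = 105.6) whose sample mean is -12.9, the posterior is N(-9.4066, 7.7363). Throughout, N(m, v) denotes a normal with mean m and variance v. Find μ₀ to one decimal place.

With known observation variance, the Normal–Normal posterior has precision τ_n = τ₀ + n/σ² and mean μ_n = (τ₀μ₀ + (n/σ²)x̄)/τ_n.
Here τ₀ = 1/64.0 = 0.015625 and τ_data = 12/105.6 = 0.113636, so τ_n = 0.129261.
Rearranging for μ₀: μ₀ = (μ_n·τ_n − τ_data·x̄)/τ₀ = (-9.4066·0.129261 − 0.113636·-12.9) / 0.015625 = 0.249998/0.015625 ≈ 16.0.

μ₀ = 16.0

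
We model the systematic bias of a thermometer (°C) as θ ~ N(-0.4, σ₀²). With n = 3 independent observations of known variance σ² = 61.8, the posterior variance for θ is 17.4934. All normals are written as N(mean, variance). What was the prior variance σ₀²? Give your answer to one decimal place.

Posterior precision equals prior precision plus data precision: 1/σ_n² = 1/σ₀² + n/σ².
So 1/σ₀² = 1/17.4934 − 3/61.8 = 0.057164 − 0.048544 = 0.008620.
Hence σ₀² = 1/0.008620 ≈ 116.0.

σ₀² = 116.0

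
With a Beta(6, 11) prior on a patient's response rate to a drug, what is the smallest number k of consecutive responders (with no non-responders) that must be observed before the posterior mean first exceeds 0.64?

After k responders and 0 non-responders the posterior is Beta(6+k, 11), with mean (6+k)/(6+11+k).
Set (6+k)/(17+k) > 0.64 and solve: k > (0.64·17 − 6)/(1 − 0.64) = 13.556.
The smallest integer exceeding 13.556 is 14, and checking k=14: (20)/(31) = 0.6452 > 0.64.

k = 14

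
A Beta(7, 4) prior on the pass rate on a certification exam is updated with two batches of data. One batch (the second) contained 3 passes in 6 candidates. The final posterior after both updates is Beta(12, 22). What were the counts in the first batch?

Sequential conjugate updates are equivalent to a single update on the pooled data, so total successes = posterior α − prior α and total failures = posterior β − prior β.
Total across both batches: 12−7=5 passes, 22−4=18 failures.
Subtract the second batch: 5−3=2 passes and 18−3=15 failures.

2 passes and 15 failures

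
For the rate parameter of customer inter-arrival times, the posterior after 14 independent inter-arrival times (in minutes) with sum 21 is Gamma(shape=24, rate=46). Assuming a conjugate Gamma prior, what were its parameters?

Gamma–exponential conjugacy: posterior shape = α + n, posterior rate = β + Σtᵢ.
So α = 24 − 14 = 10 and β = 46 − 21 = 25.

Gamma(shape=10, rate=25)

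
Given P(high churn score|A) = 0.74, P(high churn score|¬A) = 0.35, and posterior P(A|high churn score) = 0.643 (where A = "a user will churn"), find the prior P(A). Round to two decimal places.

Bayes' rule in odds form gives O(A|E) = O(A)·[P(E|A)/P(E|¬A)], hence O(A) = O(A|E)/LR.
Posterior odds = 0.643/(1−0.643) = 1.8011. LR = 0.74/0.35 = 2.1143.
Prior odds = 1.8011/2.1143 = 0.8519, so P(A) = 0.8519/(1+0.8519) ≈ 0.46.

P(A) = 0.46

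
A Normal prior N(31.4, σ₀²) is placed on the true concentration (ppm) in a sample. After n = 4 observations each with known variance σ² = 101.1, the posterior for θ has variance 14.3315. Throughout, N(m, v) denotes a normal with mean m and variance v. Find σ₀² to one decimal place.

Posterior precision equals prior precision plus data precision: 1/σ_n² = 1/σ₀² + n/σ².
So 1/σ₀² = 1/14.3315 − 4/101.1 = 0.069776 − 0.039565 = 0.030211.
Hence σ₀² = 1/0.030211 ≈ 33.1.

σ₀² = 33.1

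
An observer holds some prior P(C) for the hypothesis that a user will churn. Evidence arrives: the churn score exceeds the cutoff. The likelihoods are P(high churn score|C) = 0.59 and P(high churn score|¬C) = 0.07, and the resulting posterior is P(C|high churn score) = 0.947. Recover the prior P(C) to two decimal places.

In odds form, posterior odds = prior odds × likelihood ratio, so prior odds = posterior odds ÷ LR.
Posterior odds = 0.947/(1−0.947) = 17.8679. LR = 0.59/0.07 = 8.4286.
Prior odds = 17.8679/8.4286 = 2.1199, so P(C) = 2.1199/(1+2.1199) ≈ 0.68.

P(C) = 0.68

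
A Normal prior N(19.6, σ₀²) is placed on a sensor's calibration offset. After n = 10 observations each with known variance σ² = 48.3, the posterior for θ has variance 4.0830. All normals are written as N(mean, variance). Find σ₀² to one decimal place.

σ₀² = 26.4

For the Normal–Normal model with known σ², precisions add: τ_n = τ₀ + n/σ².
So 1/σ₀² = 1/4.0830 − 10/48.3 = 0.244918 − 0.207039 = 0.037879.
Hence σ₀² = 1/0.037879 ≈ 26.4.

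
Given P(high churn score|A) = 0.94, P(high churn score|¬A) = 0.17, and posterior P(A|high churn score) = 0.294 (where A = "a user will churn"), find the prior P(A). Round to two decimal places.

P(A) = 0.07

Bayes' rule in odds form gives O(A|E) = O(A)·[P(E|A)/P(E|¬A)], hence O(A) = O(A|E)/LR.
Posterior odds = 0.294/(1−0.294) = 0.4164. LR = 0.94/0.17 = 5.5294.
Prior odds = 0.4164/5.5294 = 0.0753, so P(A) = 0.0753/(1+0.0753) ≈ 0.07.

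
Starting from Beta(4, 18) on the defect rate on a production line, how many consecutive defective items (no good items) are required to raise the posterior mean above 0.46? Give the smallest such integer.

After k defective items and 0 good items the posterior is Beta(4+k, 18), with mean (4+k)/(4+18+k).
Set (4+k)/(22+k) > 0.46 and solve: k > (0.46·22 − 4)/(1 − 0.46) = 11.333.
The smallest integer exceeding 11.333 is 12, and checking k=12: (16)/(34) = 0.4706 > 0.46.

k = 12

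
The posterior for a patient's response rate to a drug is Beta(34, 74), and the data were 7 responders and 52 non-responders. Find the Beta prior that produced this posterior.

Beta(27, 22)

Under Beta–binomial conjugacy the posterior parameters are (α+s, β+f).
Subtract the data counts: 34−7=27, 74−52=22.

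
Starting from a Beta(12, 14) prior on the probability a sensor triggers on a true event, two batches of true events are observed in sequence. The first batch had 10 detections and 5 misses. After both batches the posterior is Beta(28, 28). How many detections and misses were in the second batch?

6 detections and 9 misses

Sequential conjugate updates are equivalent to a single update on the pooled data, so total successes = posterior α − prior α and total failures = posterior β − prior β.
Total across both batches: 28−12=16 detections, 28−14=14 misses.
Subtract the first batch: 16−10=6 detections and 14−5=9 misses.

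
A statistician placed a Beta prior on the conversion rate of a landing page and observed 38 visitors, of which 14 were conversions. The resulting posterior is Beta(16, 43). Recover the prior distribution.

Beta(2, 19)

A Beta(a, b) prior with s successes and f failures in binomial data gives a Beta(a+s, b+f) posterior.
Subtract the data counts: 16−14=2, 43−24=19.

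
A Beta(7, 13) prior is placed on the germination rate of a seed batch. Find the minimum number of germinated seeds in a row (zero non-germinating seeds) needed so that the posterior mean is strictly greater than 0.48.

After k germinated seeds and 0 non-germinating seeds the posterior is Beta(7+k, 13), with mean (7+k)/(7+13+k).
Set (7+k)/(20+k) > 0.48 and solve: k > (0.48·20 − 7)/(1 − 0.48) = 5.000.
The smallest integer exceeding 5.000 is 6, and checking k=6: (13)/(26) = 0.5000 > 0.48.

k = 6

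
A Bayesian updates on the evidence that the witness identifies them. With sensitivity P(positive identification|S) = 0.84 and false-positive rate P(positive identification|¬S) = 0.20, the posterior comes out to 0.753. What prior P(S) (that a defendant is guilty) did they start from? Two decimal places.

P(S) = 0.42

Bayes' rule in odds form gives O(S|E) = O(S)·[P(E|S)/P(E|¬S)], hence O(S) = O(S|E)/LR.
Posterior odds = 0.753/(1−0.753) = 3.0486. LR = 0.84/0.20 = 4.2000.
Prior odds = 3.0486/4.2000 = 0.7259, so P(S) = 0.7259/(1+0.7259) ≈ 0.42.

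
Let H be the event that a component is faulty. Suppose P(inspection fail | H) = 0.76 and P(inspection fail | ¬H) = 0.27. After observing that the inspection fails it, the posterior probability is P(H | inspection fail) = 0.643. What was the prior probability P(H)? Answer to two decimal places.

P(H) = 0.39

In odds form, posterior odds = prior odds × likelihood ratio, so prior odds = posterior odds ÷ LR.
Posterior odds = 0.643/(1−0.643) = 1.8011. LR = 0.76/0.27 = 2.8148.
Prior odds = 1.8011/2.8148 = 0.6399, so P(H) = 0.6399/(1+0.6399) ≈ 0.39.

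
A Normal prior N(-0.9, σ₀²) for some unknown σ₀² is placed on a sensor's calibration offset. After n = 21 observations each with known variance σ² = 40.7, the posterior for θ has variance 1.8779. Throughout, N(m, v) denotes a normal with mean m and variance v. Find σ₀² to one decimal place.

Posterior precision equals prior precision plus data precision: 1/σ_n² = 1/σ₀² + n/σ².
So 1/σ₀² = 1/1.8779 − 21/40.7 = 0.532510 − 0.515971 = 0.016539.
Hence σ₀² = 1/0.016539 ≈ 60.5.

σ₀² = 60.5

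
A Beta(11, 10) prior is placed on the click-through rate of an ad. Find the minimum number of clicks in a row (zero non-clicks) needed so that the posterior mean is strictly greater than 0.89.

After k clicks and 0 non-clicks the posterior is Beta(11+k, 10), with mean (11+k)/(11+10+k).
Set (11+k)/(21+k) > 0.89 and solve: k > (0.89·21 − 11)/(1 − 0.89) = 69.909.
The smallest integer exceeding 69.909 is 70.

k = 70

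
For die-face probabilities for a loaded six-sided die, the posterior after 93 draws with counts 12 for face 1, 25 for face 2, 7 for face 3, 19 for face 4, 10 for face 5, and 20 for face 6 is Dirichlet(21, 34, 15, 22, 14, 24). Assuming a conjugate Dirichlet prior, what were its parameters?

For a Dirichlet(α) prior with multinomial counts c, the posterior is Dirichlet(α + c) componentwise.
Subtract each count from the matching posterior parameter: 21−12=9, 34−25=9, 15−7=8, 22−19=3, 14−10=4, 24−20=4.

Dirichlet(9, 9, 8, 3, 4, 4)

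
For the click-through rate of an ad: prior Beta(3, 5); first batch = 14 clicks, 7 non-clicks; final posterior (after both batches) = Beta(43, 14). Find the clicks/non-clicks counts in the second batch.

Because Beta–binomial updating is additive in the counts, the combined data contributed (α_post−α_prior, β_post−β_prior) successes and failures.
Total across both batches: 43−3=40 clicks, 14−5=9 non-clicks.
Subtract the first batch: 40−14=26 clicks and 9−7=2 non-clicks.

26 clicks and 2 non-clicks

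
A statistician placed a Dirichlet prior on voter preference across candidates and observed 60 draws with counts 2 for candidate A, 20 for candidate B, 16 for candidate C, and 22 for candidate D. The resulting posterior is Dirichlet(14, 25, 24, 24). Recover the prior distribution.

Dirichlet(12, 5, 8, 2)

For a Dirichlet(α) prior with multinomial counts c, the posterior is Dirichlet(α + c) componentwise.
Subtract each count from the matching posterior parameter: 14−2=12, 25−20=5, 24−16=8, 24−22=2.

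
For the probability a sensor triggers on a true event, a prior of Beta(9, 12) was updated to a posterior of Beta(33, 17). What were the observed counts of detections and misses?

24 detections and 5 misses

Under Beta–binomial conjugacy the posterior parameters are (α+s, β+f).
Match parameters: s=33−9=24, f=17−12=5.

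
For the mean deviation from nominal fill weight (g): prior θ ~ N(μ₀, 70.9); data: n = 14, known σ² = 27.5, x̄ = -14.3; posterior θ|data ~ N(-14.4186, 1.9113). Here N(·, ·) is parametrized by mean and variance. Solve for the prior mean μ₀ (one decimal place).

μ₀ = -18.7

With known observation variance, the Normal–Normal posterior has precision τ_n = τ₀ + n/σ² and mean μ_n = (τ₀μ₀ + (n/σ²)x̄)/τ_n.
Here τ₀ = 1/70.9 = 0.014104 and τ_data = 14/27.5 = 0.509091, so τ_n = 0.523195.
Rearranging for μ₀: μ₀ = (μ_n·τ_n − τ_data·x̄)/τ₀ = (-14.4186·0.523195 − 0.509091·-14.3) / 0.014104 = -0.263738/0.014104 ≈ -18.7.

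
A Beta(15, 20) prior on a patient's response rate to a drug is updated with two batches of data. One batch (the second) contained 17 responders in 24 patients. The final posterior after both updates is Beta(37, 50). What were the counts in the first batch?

Sequential conjugate updates are equivalent to a single update on the pooled data, so total successes = posterior α − prior α and total failures = posterior β − prior β.
Total across both batches: 37−15=22 responders, 50−20=30 non-responders.
Subtract the second batch: 22−17=5 responders and 30−7=23 non-responders.

5 responders and 23 non-responders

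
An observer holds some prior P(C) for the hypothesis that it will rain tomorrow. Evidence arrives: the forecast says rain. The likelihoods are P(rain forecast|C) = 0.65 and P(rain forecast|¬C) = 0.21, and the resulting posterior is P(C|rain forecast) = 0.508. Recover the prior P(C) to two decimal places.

In odds form, posterior odds = prior odds × likelihood ratio, so prior odds = posterior odds ÷ LR.
Posterior odds = 0.508/(1−0.508) = 1.0325. LR = 0.65/0.21 = 3.0952.
Prior odds = 1.0325/3.0952 = 0.3336, so P(C) = 0.3336/(1+0.3336) ≈ 0.25.

P(C) = 0.25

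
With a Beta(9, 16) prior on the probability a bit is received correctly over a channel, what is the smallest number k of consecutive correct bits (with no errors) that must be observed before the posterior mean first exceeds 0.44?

After k correct bits and 0 errors the posterior is Beta(9+k, 16), with mean (9+k)/(9+16+k).
Set (9+k)/(25+k) > 0.44 and solve: k > (0.44·25 − 9)/(1 − 0.44) = 3.571.
The smallest integer exceeding 3.571 is 4.

k = 4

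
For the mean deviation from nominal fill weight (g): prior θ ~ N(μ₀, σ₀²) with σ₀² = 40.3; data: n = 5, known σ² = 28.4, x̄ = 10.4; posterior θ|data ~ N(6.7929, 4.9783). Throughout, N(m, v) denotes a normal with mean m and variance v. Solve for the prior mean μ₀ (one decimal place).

With known observation variance, the Normal–Normal posterior has precision τ_n = τ₀ + n/σ² and mean μ_n = (τ₀μ₀ + (n/σ²)x̄)/τ_n.
Here τ₀ = 1/40.3 = 0.024814 and τ_data = 5/28.4 = 0.176056, so τ_n = 0.200870.
Rearranging for μ₀: μ₀ = (μ_n·τ_n − τ_data·x̄)/τ₀ = (6.7929·0.200870 − 0.176056·10.4) / 0.024814 = -0.466493/0.024814 ≈ -18.8.

μ₀ = -18.8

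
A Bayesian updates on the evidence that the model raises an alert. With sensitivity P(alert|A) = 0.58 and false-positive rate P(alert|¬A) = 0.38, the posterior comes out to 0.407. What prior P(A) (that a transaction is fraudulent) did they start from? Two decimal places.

Bayes' rule in odds form gives O(A|E) = O(A)·[P(E|A)/P(E|¬A)], hence O(A) = O(A|E)/LR.
Posterior odds = 0.407/(1−0.407) = 0.6863. LR = 0.58/0.38 = 1.5263.
Prior odds = 0.6863/1.5263 = 0.4496, so P(A) = 0.4496/(1+0.4496) ≈ 0.31.

P(A) = 0.31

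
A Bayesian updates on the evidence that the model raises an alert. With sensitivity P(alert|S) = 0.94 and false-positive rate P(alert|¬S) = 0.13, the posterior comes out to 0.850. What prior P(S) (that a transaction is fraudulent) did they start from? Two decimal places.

P(S) = 0.44

In odds form, posterior odds = prior odds × likelihood ratio, so prior odds = posterior odds ÷ LR.
Posterior odds = 0.850/(1−0.850) = 5.6667. LR = 0.94/0.13 = 7.2308.
Prior odds = 5.6667/7.2308 = 0.7837, so P(S) = 0.7837/(1+0.7837) ≈ 0.44.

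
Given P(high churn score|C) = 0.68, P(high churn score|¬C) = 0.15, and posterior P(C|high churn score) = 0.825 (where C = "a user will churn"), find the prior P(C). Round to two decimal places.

P(C) = 0.51

In odds form, posterior odds = prior odds × likelihood ratio, so prior odds = posterior odds ÷ LR.
Posterior odds = 0.825/(1−0.825) = 4.7143. LR = 0.68/0.15 = 4.5333.
Prior odds = 4.7143/4.5333 = 1.0399, so P(C) = 1.0399/(1+1.0399) ≈ 0.51.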